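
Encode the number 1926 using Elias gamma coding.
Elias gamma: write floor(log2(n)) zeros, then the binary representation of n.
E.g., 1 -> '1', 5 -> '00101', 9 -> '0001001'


num_bits = floor(log2(1926)) + 1 = 11
leading_zeros = num_bits - 1 = 10
binary(1926) = 11110000110

Elias gamma(1926) = '0000000000' + '11110000110' = 000000000011110000110 (21 bits)


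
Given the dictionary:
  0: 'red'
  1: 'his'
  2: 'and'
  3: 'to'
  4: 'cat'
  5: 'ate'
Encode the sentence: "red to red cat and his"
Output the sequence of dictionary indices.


Look up each word in the dictionary:
  'red' -> 0
  'to' -> 3
  'red' -> 0
  'cat' -> 4
  'and' -> 2
  'his' -> 1

Encoded: [0, 3, 0, 4, 2, 1]


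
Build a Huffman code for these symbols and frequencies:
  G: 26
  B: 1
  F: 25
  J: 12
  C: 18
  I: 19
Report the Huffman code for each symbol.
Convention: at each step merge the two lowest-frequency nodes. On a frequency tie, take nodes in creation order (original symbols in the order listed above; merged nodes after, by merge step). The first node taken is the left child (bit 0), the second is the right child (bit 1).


Huffman tree construction:
Step 1: Merge B(1) + J(12) = 13
Step 2: Merge (B+J)(13) + C(18) = 31
Step 3: Merge I(19) + F(25) = 44
Step 4: Merge G(26) + ((B+J)+C)(31) = 57
Step 5: Merge (I+F)(44) + (G+((B+J)+C))(57) = 101
Read each symbol's code off the tree from the root (left child = 0, right child = 1).

Codes:
  G: 10 (length 2)
  B: 1100 (length 4)
  F: 01 (length 2)
  J: 1101 (length 4)
  C: 111 (length 3)
  I: 00 (length 2)
Average code length: 246/101 = 2.4356 bits/symbol


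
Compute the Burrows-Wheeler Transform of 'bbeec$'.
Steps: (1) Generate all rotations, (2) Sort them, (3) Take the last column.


Rotations (sorted):
  0: $bbeec -> last char: c
  1: bbeec$ -> last char: $
  2: beec$b -> last char: b
  3: c$bbee -> last char: e
  4: ec$bbe -> last char: e
  5: eec$bb -> last char: b


BWT = c$beeb


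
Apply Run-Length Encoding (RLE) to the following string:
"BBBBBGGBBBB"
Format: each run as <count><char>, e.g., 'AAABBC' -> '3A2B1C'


Scanning runs left to right:
  i=0: run of 'B' x 5 -> '5B'
  i=5: run of 'G' x 2 -> '2G'
  i=7: run of 'B' x 4 -> '4B'

RLE = 5B2G4B


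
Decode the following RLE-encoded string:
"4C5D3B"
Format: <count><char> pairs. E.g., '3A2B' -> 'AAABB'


Expanding each <count><char> pair:
  4C -> 'CCCC'
  5D -> 'DDDDD'
  3B -> 'BBB'

Decoded = CCCCDDDDDBBB


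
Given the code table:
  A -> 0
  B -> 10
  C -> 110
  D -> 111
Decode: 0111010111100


Decoding:
0 -> A
111 -> D
0 -> A
10 -> B
111 -> D
10 -> B
0 -> A


Result: ADABDBA


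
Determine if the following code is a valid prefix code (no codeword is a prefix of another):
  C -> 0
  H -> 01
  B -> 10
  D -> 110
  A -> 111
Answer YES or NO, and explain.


Checking each pair (does one codeword prefix another?):
  C='0' vs H='01': prefix -- VIOLATION

NO -- this is NOT a valid prefix code. C (0) is a prefix of H (01).


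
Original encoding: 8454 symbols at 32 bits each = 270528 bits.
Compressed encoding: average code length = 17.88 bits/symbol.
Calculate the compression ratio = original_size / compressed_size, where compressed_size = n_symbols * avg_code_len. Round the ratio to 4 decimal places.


original_size = n_symbols * orig_bits = 8454 * 32 = 270528 bits
compressed_size = n_symbols * avg_code_len = 8454 * 17.88 = 151157.52 bits
ratio = original_size / compressed_size = 270528 / 151157.52 = 1.7897

Compression ratio = 1.7897


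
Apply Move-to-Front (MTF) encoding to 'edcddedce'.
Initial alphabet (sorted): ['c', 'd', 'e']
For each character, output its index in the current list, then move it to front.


MTF encoding:
'e': index 2 in ['c', 'd', 'e'] -> ['e', 'c', 'd']
'd': index 2 in ['e', 'c', 'd'] -> ['d', 'e', 'c']
'c': index 2 in ['d', 'e', 'c'] -> ['c', 'd', 'e']
'd': index 1 in ['c', 'd', 'e'] -> ['d', 'c', 'e']
'd': index 0 in ['d', 'c', 'e'] -> ['d', 'c', 'e']
'e': index 2 in ['d', 'c', 'e'] -> ['e', 'd', 'c']
'd': index 1 in ['e', 'd', 'c'] -> ['d', 'e', 'c']
'c': index 2 in ['d', 'e', 'c'] -> ['c', 'd', 'e']
'e': index 2 in ['c', 'd', 'e'] -> ['e', 'c', 'd']


Output: [2, 2, 2, 1, 0, 2, 1, 2, 2]


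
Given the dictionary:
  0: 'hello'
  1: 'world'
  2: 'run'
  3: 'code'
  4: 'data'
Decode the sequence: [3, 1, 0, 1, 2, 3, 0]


Look up each index in the dictionary:
  3 -> 'code'
  1 -> 'world'
  0 -> 'hello'
  1 -> 'world'
  2 -> 'run'
  3 -> 'code'
  0 -> 'hello'

Decoded: "code world hello world run code hello"


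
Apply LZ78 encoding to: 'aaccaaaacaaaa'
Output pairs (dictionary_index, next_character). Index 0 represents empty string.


LZ78 encoding steps:
Dictionary: {0: ''}
Step 1: w='' (idx 0), next='a' -> output (0, 'a'), add 'a' as idx 1
Step 2: w='a' (idx 1), next='c' -> output (1, 'c'), add 'ac' as idx 2
Step 3: w='' (idx 0), next='c' -> output (0, 'c'), add 'c' as idx 3
Step 4: w='a' (idx 1), next='a' -> output (1, 'a'), add 'aa' as idx 4
Step 5: w='aa' (idx 4), next='c' -> output (4, 'c'), add 'aac' as idx 5
Step 6: w='aa' (idx 4), next='a' -> output (4, 'a'), add 'aaa' as idx 6
Step 7: w='a' (idx 1), end of input -> output (1, '')


Encoded: [(0, 'a'), (1, 'c'), (0, 'c'), (1, 'a'), (4, 'c'), (4, 'a'), (1, '')]


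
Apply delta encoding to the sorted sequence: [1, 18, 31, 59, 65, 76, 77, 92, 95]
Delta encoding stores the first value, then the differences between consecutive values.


First value: 1
Deltas:
  18 - 1 = 17
  31 - 18 = 13
  59 - 31 = 28
  65 - 59 = 6
  76 - 65 = 11
  77 - 76 = 1
  92 - 77 = 15
  95 - 92 = 3


Delta encoded: [1, 17, 13, 28, 6, 11, 1, 15, 3]


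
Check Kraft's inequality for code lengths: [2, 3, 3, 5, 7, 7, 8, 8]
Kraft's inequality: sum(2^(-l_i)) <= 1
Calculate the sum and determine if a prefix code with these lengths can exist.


Sum = 2^(-2) + 2^(-3) + 2^(-3) + 2^(-5) + 2^(-7) + 2^(-7) + 2^(-8) + 2^(-8)
    = 0.25 + 0.125 + 0.125 + 0.03125 + 0.0078125 + 0.0078125 + 0.00390625 + 0.00390625
    = 142/256 = 0.5546875
Since 0.5546875 <= 1, Kraft's inequality IS satisfied.
A prefix code with these lengths CAN exist.

Kraft sum = 0.5546875. Satisfied.


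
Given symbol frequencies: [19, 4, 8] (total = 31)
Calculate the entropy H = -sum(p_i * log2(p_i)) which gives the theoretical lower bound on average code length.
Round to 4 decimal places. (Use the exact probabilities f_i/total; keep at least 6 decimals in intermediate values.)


Per-symbol terms -p_i * log2(p_i) with p_i = f_i/31:
  p = 19/31 = 0.612903: log2(p) = -0.706269, -p*log2(p) = 0.432874
  p = 4/31 = 0.129032: log2(p) = -2.954196, -p*log2(p) = 0.381187
  p = 8/31 = 0.258065: log2(p) = -1.954196, -p*log2(p) = 0.504309
H = 0.432874 + 0.381187 + 0.504309 = 1.318370

H = 1.3184 bits/symbol


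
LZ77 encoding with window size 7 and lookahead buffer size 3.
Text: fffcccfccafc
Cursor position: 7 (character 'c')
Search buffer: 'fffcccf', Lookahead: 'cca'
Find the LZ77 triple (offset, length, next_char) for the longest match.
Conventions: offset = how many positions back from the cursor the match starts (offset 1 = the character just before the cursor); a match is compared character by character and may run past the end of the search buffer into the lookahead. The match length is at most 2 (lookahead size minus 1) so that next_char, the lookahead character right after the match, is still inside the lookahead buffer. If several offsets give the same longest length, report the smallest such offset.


Try each offset into the search buffer:
  offset=1 (pos 6, char 'f'): match length 0
  offset=2 (pos 5, char 'c'): match length 1
  offset=3 (pos 4, char 'c'): match length 2
  offset=4 (pos 3, char 'c'): match length 2
  offset=5 (pos 2, char 'f'): match length 0
  offset=6 (pos 1, char 'f'): match length 0
  offset=7 (pos 0, char 'f'): match length 0
Longest match has length 2, found at offsets 3, 4; take the smallest, offset 3.
next_char = character at position 7 + 2 = 9 -> 'a'

Best match: offset=3, length=2 (matching 'cc' starting at position 4)
LZ77 triple: (3, 2, 'a')


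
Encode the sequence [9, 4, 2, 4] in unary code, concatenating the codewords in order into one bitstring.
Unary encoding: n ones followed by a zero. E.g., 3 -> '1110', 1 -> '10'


Encode each number as n ones followed by a terminating 0:
  9 -> 1111111110 (10 bits)
  4 -> 11110 (5 bits)
  2 -> 110 (3 bits)
  4 -> 11110 (5 bits)
Total length = 10 + 5 + 3 + 5 = 23 bits.

Unary([9, 4, 2, 4]) = 11111111101111011011110 (23 bits)


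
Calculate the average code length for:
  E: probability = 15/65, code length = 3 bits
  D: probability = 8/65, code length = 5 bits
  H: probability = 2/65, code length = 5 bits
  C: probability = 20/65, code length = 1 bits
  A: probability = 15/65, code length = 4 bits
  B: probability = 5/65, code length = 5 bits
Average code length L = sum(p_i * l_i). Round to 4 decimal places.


Weighted contributions p_i * l_i:
  E: (15/65) * 3 = 45/65
  D: (8/65) * 5 = 40/65
  H: (2/65) * 5 = 10/65
  C: (20/65) * 1 = 20/65
  A: (15/65) * 4 = 60/65
  B: (5/65) * 5 = 25/65
Sum = (45 + 40 + 10 + 20 + 60 + 25)/65 = 200/65

L = 200/65 = 3.0769 bits/symbol


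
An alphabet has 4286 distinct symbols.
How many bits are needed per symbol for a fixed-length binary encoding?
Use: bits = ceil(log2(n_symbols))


log2(4286) = 12.0654
Bracket: 2^12 = 4096 < 4286 <= 2^13 = 8192
So ceil(log2(4286)) = 13

bits = ceil(log2(4286)) = ceil(12.0654) = 13 bits


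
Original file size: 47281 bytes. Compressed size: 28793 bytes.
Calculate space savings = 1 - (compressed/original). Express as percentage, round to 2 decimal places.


ratio = compressed/original = 28793/47281 = 0.608976
savings = 1 - ratio = 1 - 0.608976 = 0.391024
as a percentage: 0.391024 * 100 = 39.1%

Space savings = 1 - 28793/47281 = 39.1%


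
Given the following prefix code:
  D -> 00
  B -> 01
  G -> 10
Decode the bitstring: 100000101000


Decoding step by step:
Bits 10 -> G
Bits 00 -> D
Bits 00 -> D
Bits 10 -> G
Bits 10 -> G
Bits 00 -> D


Decoded message: GDDGGD


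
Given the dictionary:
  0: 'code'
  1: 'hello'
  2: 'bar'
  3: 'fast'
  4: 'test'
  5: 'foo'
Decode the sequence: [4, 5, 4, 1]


Look up each index in the dictionary:
  4 -> 'test'
  5 -> 'foo'
  4 -> 'test'
  1 -> 'hello'

Decoded: "test foo test hello"


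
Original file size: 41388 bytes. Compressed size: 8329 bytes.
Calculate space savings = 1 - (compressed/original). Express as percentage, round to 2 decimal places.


ratio = compressed/original = 8329/41388 = 0.201242
savings = 1 - ratio = 1 - 0.201242 = 0.798758
as a percentage: 0.798758 * 100 = 79.88%

Space savings = 1 - 8329/41388 = 79.88%


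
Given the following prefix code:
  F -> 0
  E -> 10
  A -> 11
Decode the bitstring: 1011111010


Decoding step by step:
Bits 10 -> E
Bits 11 -> A
Bits 11 -> A
Bits 10 -> E
Bits 10 -> E


Decoded message: EAAEE


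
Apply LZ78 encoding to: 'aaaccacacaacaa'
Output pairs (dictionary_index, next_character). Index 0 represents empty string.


LZ78 encoding steps:
Dictionary: {0: ''}
Step 1: w='' (idx 0), next='a' -> output (0, 'a'), add 'a' as idx 1
Step 2: w='a' (idx 1), next='a' -> output (1, 'a'), add 'aa' as idx 2
Step 3: w='' (idx 0), next='c' -> output (0, 'c'), add 'c' as idx 3
Step 4: w='c' (idx 3), next='a' -> output (3, 'a'), add 'ca' as idx 4
Step 5: w='ca' (idx 4), next='c' -> output (4, 'c'), add 'cac' as idx 5
Step 6: w='aa' (idx 2), next='c' -> output (2, 'c'), add 'aac' as idx 6
Step 7: w='aa' (idx 2), end of input -> output (2, '')


Encoded: [(0, 'a'), (1, 'a'), (0, 'c'), (3, 'a'), (4, 'c'), (2, 'c'), (2, '')]


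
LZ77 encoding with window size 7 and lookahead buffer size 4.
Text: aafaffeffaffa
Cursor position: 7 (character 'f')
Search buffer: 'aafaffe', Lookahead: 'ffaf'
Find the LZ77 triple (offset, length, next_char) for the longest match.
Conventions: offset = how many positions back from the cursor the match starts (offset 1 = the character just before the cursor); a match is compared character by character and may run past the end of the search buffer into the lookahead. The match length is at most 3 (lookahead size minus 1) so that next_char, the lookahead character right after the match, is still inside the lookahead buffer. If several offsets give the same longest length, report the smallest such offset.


Try each offset into the search buffer:
  offset=1 (pos 6, char 'e'): match length 0
  offset=2 (pos 5, char 'f'): match length 1
  offset=3 (pos 4, char 'f'): match length 2
  offset=4 (pos 3, char 'a'): match length 0
  offset=5 (pos 2, char 'f'): match length 1
  offset=6 (pos 1, char 'a'): match length 0
  offset=7 (pos 0, char 'a'): match length 0
Longest match has length 2 at offset 3.
next_char = character at position 7 + 2 = 9 -> 'a'

Best match: offset=3, length=2 (matching 'ff' starting at position 4)
LZ77 triple: (3, 2, 'a')


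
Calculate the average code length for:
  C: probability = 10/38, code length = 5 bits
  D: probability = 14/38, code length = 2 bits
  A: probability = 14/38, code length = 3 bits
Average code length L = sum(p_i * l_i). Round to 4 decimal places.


Weighted contributions p_i * l_i:
  C: (10/38) * 5 = 50/38
  D: (14/38) * 2 = 28/38
  A: (14/38) * 3 = 42/38
Sum = (50 + 28 + 42)/38 = 120/38

L = 120/38 = 3.1579 bits/symbol


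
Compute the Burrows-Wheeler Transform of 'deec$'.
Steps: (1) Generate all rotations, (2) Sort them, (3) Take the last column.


Rotations (sorted):
  0: $deec -> last char: c
  1: c$dee -> last char: e
  2: deec$ -> last char: $
  3: ec$de -> last char: e
  4: eec$d -> last char: d


BWT = ce$ed


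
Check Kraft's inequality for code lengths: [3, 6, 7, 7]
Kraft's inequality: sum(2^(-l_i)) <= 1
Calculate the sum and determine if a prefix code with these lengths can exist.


Sum = 2^(-3) + 2^(-6) + 2^(-7) + 2^(-7)
    = 0.125 + 0.015625 + 0.0078125 + 0.0078125
    = 20/128 = 0.15625
Since 0.15625 <= 1, Kraft's inequality IS satisfied.
A prefix code with these lengths CAN exist.

Kraft sum = 0.15625. Satisfied.


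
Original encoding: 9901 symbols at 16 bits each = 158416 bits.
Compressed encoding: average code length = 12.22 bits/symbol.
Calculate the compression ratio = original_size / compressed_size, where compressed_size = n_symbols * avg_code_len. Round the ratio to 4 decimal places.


original_size = n_symbols * orig_bits = 9901 * 16 = 158416 bits
compressed_size = n_symbols * avg_code_len = 9901 * 12.22 = 120990.22 bits
ratio = original_size / compressed_size = 158416 / 120990.22 = 1.3093

Compression ratio = 1.3093


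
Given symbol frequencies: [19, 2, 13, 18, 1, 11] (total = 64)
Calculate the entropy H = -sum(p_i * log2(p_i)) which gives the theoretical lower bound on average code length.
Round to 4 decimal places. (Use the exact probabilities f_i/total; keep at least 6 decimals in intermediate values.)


Per-symbol terms -p_i * log2(p_i) with p_i = f_i/64:
  p = 19/64 = 0.296875: log2(p) = -1.752072, -p*log2(p) = 0.520147
  p = 2/64 = 0.031250: log2(p) = -5.000000, -p*log2(p) = 0.156250
  p = 13/64 = 0.203125: log2(p) = -2.299560, -p*log2(p) = 0.467098
  p = 18/64 = 0.281250: log2(p) = -1.830075, -p*log2(p) = 0.514709
  p = 1/64 = 0.015625: log2(p) = -6.000000, -p*log2(p) = 0.093750
  p = 11/64 = 0.171875: log2(p) = -2.540568, -p*log2(p) = 0.436660
H = 0.520147 + 0.156250 + 0.467098 + 0.514709 + 0.093750 + 0.436660 = 2.188614

H = 2.1886 bits/symbol


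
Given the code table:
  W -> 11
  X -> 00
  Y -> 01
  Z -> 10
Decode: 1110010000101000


Decoding:
11 -> W
10 -> Z
01 -> Y
00 -> X
00 -> X
10 -> Z
10 -> Z
00 -> X


Result: WZYXXZZX


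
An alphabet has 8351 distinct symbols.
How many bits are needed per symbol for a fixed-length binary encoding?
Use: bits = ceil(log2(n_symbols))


log2(8351) = 13.0277
Bracket: 2^13 = 8192 < 8351 <= 2^14 = 16384
So ceil(log2(8351)) = 14

bits = ceil(log2(8351)) = ceil(13.0277) = 14 bits


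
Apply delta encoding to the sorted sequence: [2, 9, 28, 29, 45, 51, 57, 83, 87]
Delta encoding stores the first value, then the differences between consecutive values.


First value: 2
Deltas:
  9 - 2 = 7
  28 - 9 = 19
  29 - 28 = 1
  45 - 29 = 16
  51 - 45 = 6
  57 - 51 = 6
  83 - 57 = 26
  87 - 83 = 4


Delta encoded: [2, 7, 19, 1, 16, 6, 6, 26, 4]


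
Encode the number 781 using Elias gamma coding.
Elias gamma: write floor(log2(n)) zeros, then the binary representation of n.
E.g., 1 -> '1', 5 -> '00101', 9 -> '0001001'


num_bits = floor(log2(781)) + 1 = 10
leading_zeros = num_bits - 1 = 9
binary(781) = 1100001101

Elias gamma(781) = '000000000' + '1100001101' = 0000000001100001101 (19 bits)


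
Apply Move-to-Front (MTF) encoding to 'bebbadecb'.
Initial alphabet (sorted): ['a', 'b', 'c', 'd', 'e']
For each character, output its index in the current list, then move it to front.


MTF encoding:
'b': index 1 in ['a', 'b', 'c', 'd', 'e'] -> ['b', 'a', 'c', 'd', 'e']
'e': index 4 in ['b', 'a', 'c', 'd', 'e'] -> ['e', 'b', 'a', 'c', 'd']
'b': index 1 in ['e', 'b', 'a', 'c', 'd'] -> ['b', 'e', 'a', 'c', 'd']
'b': index 0 in ['b', 'e', 'a', 'c', 'd'] -> ['b', 'e', 'a', 'c', 'd']
'a': index 2 in ['b', 'e', 'a', 'c', 'd'] -> ['a', 'b', 'e', 'c', 'd']
'd': index 4 in ['a', 'b', 'e', 'c', 'd'] -> ['d', 'a', 'b', 'e', 'c']
'e': index 3 in ['d', 'a', 'b', 'e', 'c'] -> ['e', 'd', 'a', 'b', 'c']
'c': index 4 in ['e', 'd', 'a', 'b', 'c'] -> ['c', 'e', 'd', 'a', 'b']
'b': index 4 in ['c', 'e', 'd', 'a', 'b'] -> ['b', 'c', 'e', 'd', 'a']


Output: [1, 4, 1, 0, 2, 4, 3, 4, 4]


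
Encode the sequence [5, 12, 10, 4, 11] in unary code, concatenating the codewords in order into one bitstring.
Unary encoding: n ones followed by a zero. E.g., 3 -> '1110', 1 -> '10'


Encode each number as n ones followed by a terminating 0:
  5 -> 111110 (6 bits)
  12 -> 1111111111110 (13 bits)
  10 -> 11111111110 (11 bits)
  4 -> 11110 (5 bits)
  11 -> 111111111110 (12 bits)
Total length = 6 + 13 + 11 + 5 + 12 = 47 bits.

Unary([5, 12, 10, 4, 11]) = 11111011111111111101111111111011110111111111110 (47 bits)


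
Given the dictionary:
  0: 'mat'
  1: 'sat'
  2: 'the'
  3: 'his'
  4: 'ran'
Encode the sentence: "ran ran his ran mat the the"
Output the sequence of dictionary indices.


Look up each word in the dictionary:
  'ran' -> 4
  'ran' -> 4
  'his' -> 3
  'ran' -> 4
  'mat' -> 0
  'the' -> 2
  'the' -> 2

Encoded: [4, 4, 3, 4, 0, 2, 2]


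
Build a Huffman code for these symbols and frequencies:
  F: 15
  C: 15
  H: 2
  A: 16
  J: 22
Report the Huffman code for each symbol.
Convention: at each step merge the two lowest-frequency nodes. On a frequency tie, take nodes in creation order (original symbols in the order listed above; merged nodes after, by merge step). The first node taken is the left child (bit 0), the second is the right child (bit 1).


Huffman tree construction:
Step 1: Merge H(2) + F(15) = 17
Step 2: Merge C(15) + A(16) = 31
Step 3: Merge (H+F)(17) + J(22) = 39
Step 4: Merge (C+A)(31) + ((H+F)+J)(39) = 70
Read each symbol's code off the tree from the root (left child = 0, right child = 1).

Codes:
  F: 101 (length 3)
  C: 00 (length 2)
  H: 100 (length 3)
  A: 01 (length 2)
  J: 11 (length 2)
Average code length: 157/70 = 2.2429 bits/symbol


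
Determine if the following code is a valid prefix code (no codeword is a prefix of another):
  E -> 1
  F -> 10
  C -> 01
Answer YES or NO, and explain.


Checking each pair (does one codeword prefix another?):
  E='1' vs F='10': prefix -- VIOLATION

NO -- this is NOT a valid prefix code. E (1) is a prefix of F (10).


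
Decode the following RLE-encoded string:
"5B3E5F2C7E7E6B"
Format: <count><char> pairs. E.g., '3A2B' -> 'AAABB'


Expanding each <count><char> pair:
  5B -> 'BBBBB'
  3E -> 'EEE'
  5F -> 'FFFFF'
  2C -> 'CC'
  7E -> 'EEEEEEE'
  7E -> 'EEEEEEE'
  6B -> 'BBBBBB'

Decoded = BBBBBEEEFFFFFCCEEEEEEEEEEEEEEBBBBBB


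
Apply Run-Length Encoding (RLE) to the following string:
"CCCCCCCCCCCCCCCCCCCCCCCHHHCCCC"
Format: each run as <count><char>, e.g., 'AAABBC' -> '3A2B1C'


Scanning runs left to right:
  i=0: run of 'C' x 23 -> '23C'
  i=23: run of 'H' x 3 -> '3H'
  i=26: run of 'C' x 4 -> '4C'

RLE = 23C3H4C


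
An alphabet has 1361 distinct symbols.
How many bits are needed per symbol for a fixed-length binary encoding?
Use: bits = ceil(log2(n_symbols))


log2(1361) = 10.4105
Bracket: 2^10 = 1024 < 1361 <= 2^11 = 2048
So ceil(log2(1361)) = 11

bits = ceil(log2(1361)) = ceil(10.4105) = 11 bits


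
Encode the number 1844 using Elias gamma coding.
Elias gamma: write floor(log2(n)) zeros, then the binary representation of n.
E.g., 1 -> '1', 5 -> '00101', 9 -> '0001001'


num_bits = floor(log2(1844)) + 1 = 11
leading_zeros = num_bits - 1 = 10
binary(1844) = 11100110100

Elias gamma(1844) = '0000000000' + '11100110100' = 000000000011100110100 (21 bits)


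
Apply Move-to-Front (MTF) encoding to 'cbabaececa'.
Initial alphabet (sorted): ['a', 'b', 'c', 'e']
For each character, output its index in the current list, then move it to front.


MTF encoding:
'c': index 2 in ['a', 'b', 'c', 'e'] -> ['c', 'a', 'b', 'e']
'b': index 2 in ['c', 'a', 'b', 'e'] -> ['b', 'c', 'a', 'e']
'a': index 2 in ['b', 'c', 'a', 'e'] -> ['a', 'b', 'c', 'e']
'b': index 1 in ['a', 'b', 'c', 'e'] -> ['b', 'a', 'c', 'e']
'a': index 1 in ['b', 'a', 'c', 'e'] -> ['a', 'b', 'c', 'e']
'e': index 3 in ['a', 'b', 'c', 'e'] -> ['e', 'a', 'b', 'c']
'c': index 3 in ['e', 'a', 'b', 'c'] -> ['c', 'e', 'a', 'b']
'e': index 1 in ['c', 'e', 'a', 'b'] -> ['e', 'c', 'a', 'b']
'c': index 1 in ['e', 'c', 'a', 'b'] -> ['c', 'e', 'a', 'b']
'a': index 2 in ['c', 'e', 'a', 'b'] -> ['a', 'c', 'e', 'b']


Output: [2, 2, 2, 1, 1, 3, 3, 1, 1, 2]


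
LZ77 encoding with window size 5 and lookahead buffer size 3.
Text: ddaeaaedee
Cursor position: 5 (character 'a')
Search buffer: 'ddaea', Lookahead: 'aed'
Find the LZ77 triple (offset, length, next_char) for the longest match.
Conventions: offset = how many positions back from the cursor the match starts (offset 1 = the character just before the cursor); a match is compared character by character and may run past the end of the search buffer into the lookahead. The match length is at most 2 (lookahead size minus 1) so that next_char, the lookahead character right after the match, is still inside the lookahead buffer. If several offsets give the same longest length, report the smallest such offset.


Try each offset into the search buffer:
  offset=1 (pos 4, char 'a'): match length 1
  offset=2 (pos 3, char 'e'): match length 0
  offset=3 (pos 2, char 'a'): match length 2
  offset=4 (pos 1, char 'd'): match length 0
  offset=5 (pos 0, char 'd'): match length 0
Longest match has length 2 at offset 3.
next_char = character at position 5 + 2 = 7 -> 'd'

Best match: offset=3, length=2 (matching 'ae' starting at position 2)
LZ77 triple: (3, 2, 'd')


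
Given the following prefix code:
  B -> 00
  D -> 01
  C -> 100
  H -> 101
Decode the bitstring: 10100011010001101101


Decoding step by step:
Bits 101 -> H
Bits 00 -> B
Bits 01 -> D
Bits 101 -> H
Bits 00 -> B
Bits 01 -> D
Bits 101 -> H
Bits 101 -> H


Decoded message: HBDHBDHH


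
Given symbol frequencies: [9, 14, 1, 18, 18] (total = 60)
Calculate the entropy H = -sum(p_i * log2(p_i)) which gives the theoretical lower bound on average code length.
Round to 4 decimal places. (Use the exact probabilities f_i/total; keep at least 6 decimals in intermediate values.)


Per-symbol terms -p_i * log2(p_i) with p_i = f_i/60:
  p = 9/60 = 0.150000: log2(p) = -2.736966, -p*log2(p) = 0.410545
  p = 14/60 = 0.233333: log2(p) = -2.099536, -p*log2(p) = 0.489892
  p = 1/60 = 0.016667: log2(p) = -5.906891, -p*log2(p) = 0.098448
  p = 18/60 = 0.300000: log2(p) = -1.736966, -p*log2(p) = 0.521090
  p = 18/60 = 0.300000: log2(p) = -1.736966, -p*log2(p) = 0.521090
H = 0.410545 + 0.489892 + 0.098448 + 0.521090 + 0.521090 = 2.041065

H = 2.0411 bits/symbol


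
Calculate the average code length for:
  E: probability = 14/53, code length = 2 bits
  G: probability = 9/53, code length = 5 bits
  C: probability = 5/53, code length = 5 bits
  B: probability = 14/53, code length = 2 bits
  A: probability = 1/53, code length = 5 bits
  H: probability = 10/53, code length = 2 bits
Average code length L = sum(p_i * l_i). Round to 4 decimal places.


Weighted contributions p_i * l_i:
  E: (14/53) * 2 = 28/53
  G: (9/53) * 5 = 45/53
  C: (5/53) * 5 = 25/53
  B: (14/53) * 2 = 28/53
  A: (1/53) * 5 = 5/53
  H: (10/53) * 2 = 20/53
Sum = (28 + 45 + 25 + 28 + 5 + 20)/53 = 151/53

L = 151/53 = 2.8491 bits/symbol


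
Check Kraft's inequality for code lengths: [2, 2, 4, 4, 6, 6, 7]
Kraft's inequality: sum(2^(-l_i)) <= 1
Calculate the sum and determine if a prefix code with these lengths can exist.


Sum = 2^(-2) + 2^(-2) + 2^(-4) + 2^(-4) + 2^(-6) + 2^(-6) + 2^(-7)
    = 0.25 + 0.25 + 0.0625 + 0.0625 + 0.015625 + 0.015625 + 0.0078125
    = 85/128 = 0.6640625
Since 0.6640625 <= 1, Kraft's inequality IS satisfied.
A prefix code with these lengths CAN exist.

Kraft sum = 0.6640625. Satisfied.


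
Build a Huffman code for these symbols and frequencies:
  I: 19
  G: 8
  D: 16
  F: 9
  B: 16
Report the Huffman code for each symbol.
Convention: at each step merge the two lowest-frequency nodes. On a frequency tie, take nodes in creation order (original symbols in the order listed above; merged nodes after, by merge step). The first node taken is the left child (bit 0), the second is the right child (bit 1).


Huffman tree construction:
Step 1: Merge G(8) + F(9) = 17
Step 2: Merge D(16) + B(16) = 32
Step 3: Merge (G+F)(17) + I(19) = 36
Step 4: Merge (D+B)(32) + ((G+F)+I)(36) = 68
Read each symbol's code off the tree from the root (left child = 0, right child = 1).

Codes:
  I: 11 (length 2)
  G: 100 (length 3)
  D: 00 (length 2)
  F: 101 (length 3)
  B: 01 (length 2)
Average code length: 153/68 = 2.2500 bits/symbol


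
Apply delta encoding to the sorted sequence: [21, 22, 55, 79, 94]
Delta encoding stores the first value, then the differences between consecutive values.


First value: 21
Deltas:
  22 - 21 = 1
  55 - 22 = 33
  79 - 55 = 24
  94 - 79 = 15


Delta encoded: [21, 1, 33, 24, 15]


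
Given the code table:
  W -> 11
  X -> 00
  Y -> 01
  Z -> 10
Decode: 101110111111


Decoding:
10 -> Z
11 -> W
10 -> Z
11 -> W
11 -> W
11 -> W


Result: ZWZWWW


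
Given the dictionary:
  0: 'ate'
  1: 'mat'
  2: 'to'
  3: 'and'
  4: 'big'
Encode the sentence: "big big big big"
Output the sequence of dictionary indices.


Look up each word in the dictionary:
  'big' -> 4
  'big' -> 4
  'big' -> 4
  'big' -> 4

Encoded: [4, 4, 4, 4]


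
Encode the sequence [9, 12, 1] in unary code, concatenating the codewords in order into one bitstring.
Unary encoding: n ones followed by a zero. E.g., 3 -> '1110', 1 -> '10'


Encode each number as n ones followed by a terminating 0:
  9 -> 1111111110 (10 bits)
  12 -> 1111111111110 (13 bits)
  1 -> 10 (2 bits)
Total length = 10 + 13 + 2 = 25 bits.

Unary([9, 12, 1]) = 1111111110111111111111010 (25 bits)


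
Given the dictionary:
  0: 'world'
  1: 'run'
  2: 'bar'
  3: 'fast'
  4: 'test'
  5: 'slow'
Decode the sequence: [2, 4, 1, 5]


Look up each index in the dictionary:
  2 -> 'bar'
  4 -> 'test'
  1 -> 'run'
  5 -> 'slow'

Decoded: "bar test run slow"


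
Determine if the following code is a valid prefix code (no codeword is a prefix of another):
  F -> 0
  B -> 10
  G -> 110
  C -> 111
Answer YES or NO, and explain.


Checking each pair (does one codeword prefix another?):
  F='0' vs B='10': no prefix
  F='0' vs G='110': no prefix
  F='0' vs C='111': no prefix
  B='10' vs F='0': no prefix
  B='10' vs G='110': no prefix
  B='10' vs C='111': no prefix
  G='110' vs F='0': no prefix
  G='110' vs B='10': no prefix
  G='110' vs C='111': no prefix
  C='111' vs F='0': no prefix
  C='111' vs B='10': no prefix
  C='111' vs G='110': no prefix
No violation found over all pairs.

YES -- this is a valid prefix code. No codeword is a prefix of any other codeword.


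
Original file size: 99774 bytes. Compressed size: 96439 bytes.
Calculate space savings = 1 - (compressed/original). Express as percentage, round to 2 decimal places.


ratio = compressed/original = 96439/99774 = 0.966574
savings = 1 - ratio = 1 - 0.966574 = 0.033426
as a percentage: 0.033426 * 100 = 3.34%

Space savings = 1 - 96439/99774 = 3.34%


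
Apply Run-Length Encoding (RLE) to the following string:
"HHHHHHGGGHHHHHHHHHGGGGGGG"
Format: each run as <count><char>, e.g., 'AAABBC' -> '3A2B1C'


Scanning runs left to right:
  i=0: run of 'H' x 6 -> '6H'
  i=6: run of 'G' x 3 -> '3G'
  i=9: run of 'H' x 9 -> '9H'
  i=18: run of 'G' x 7 -> '7G'

RLE = 6H3G9H7G


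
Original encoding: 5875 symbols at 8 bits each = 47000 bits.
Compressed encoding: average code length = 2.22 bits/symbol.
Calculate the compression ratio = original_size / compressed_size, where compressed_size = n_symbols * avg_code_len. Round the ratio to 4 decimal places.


original_size = n_symbols * orig_bits = 5875 * 8 = 47000 bits
compressed_size = n_symbols * avg_code_len = 5875 * 2.22 = 13042.5 bits
ratio = original_size / compressed_size = 47000 / 13042.5 = 3.6036

Compression ratio = 3.6036


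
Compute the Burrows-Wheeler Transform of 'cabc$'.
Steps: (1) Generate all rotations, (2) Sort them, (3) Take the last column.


Rotations (sorted):
  0: $cabc -> last char: c
  1: abc$c -> last char: c
  2: bc$ca -> last char: a
  3: c$cab -> last char: b
  4: cabc$ -> last char: $


BWT = ccab$


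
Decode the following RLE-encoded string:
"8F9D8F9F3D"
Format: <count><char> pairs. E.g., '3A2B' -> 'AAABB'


Expanding each <count><char> pair:
  8F -> 'FFFFFFFF'
  9D -> 'DDDDDDDDD'
  8F -> 'FFFFFFFF'
  9F -> 'FFFFFFFFF'
  3D -> 'DDD'

Decoded = FFFFFFFFDDDDDDDDDFFFFFFFFFFFFFFFFFDDD


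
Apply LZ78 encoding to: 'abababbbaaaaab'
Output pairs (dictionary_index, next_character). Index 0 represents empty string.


LZ78 encoding steps:
Dictionary: {0: ''}
Step 1: w='' (idx 0), next='a' -> output (0, 'a'), add 'a' as idx 1
Step 2: w='' (idx 0), next='b' -> output (0, 'b'), add 'b' as idx 2
Step 3: w='a' (idx 1), next='b' -> output (1, 'b'), add 'ab' as idx 3
Step 4: w='ab' (idx 3), next='b' -> output (3, 'b'), add 'abb' as idx 4
Step 5: w='b' (idx 2), next='a' -> output (2, 'a'), add 'ba' as idx 5
Step 6: w='a' (idx 1), next='a' -> output (1, 'a'), add 'aa' as idx 6
Step 7: w='aa' (idx 6), next='b' -> output (6, 'b'), add 'aab' as idx 7


Encoded: [(0, 'a'), (0, 'b'), (1, 'b'), (3, 'b'), (2, 'a'), (1, 'a'), (6, 'b')]


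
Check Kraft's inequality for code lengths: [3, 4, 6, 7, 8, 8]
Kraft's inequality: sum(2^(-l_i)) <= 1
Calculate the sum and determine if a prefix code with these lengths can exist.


Sum = 2^(-3) + 2^(-4) + 2^(-6) + 2^(-7) + 2^(-8) + 2^(-8)
    = 0.125 + 0.0625 + 0.015625 + 0.0078125 + 0.00390625 + 0.00390625
    = 56/256 = 0.21875
Since 0.21875 <= 1, Kraft's inequality IS satisfied.
A prefix code with these lengths CAN exist.

Kraft sum = 0.21875. Satisfied.


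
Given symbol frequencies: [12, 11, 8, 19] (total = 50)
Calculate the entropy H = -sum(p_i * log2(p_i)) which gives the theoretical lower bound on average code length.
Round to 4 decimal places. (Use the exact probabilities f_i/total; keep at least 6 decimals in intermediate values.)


Per-symbol terms -p_i * log2(p_i) with p_i = f_i/50:
  p = 12/50 = 0.240000: log2(p) = -2.058894, -p*log2(p) = 0.494134
  p = 11/50 = 0.220000: log2(p) = -2.184425, -p*log2(p) = 0.480573
  p = 8/50 = 0.160000: log2(p) = -2.643856, -p*log2(p) = 0.423017
  p = 19/50 = 0.380000: log2(p) = -1.395929, -p*log2(p) = 0.530453
H = 0.494134 + 0.480573 + 0.423017 + 0.530453 = 1.928177

H = 1.9282 bits/symbol


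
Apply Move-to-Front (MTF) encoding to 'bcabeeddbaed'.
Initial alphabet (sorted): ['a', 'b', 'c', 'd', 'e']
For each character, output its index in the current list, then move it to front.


MTF encoding:
'b': index 1 in ['a', 'b', 'c', 'd', 'e'] -> ['b', 'a', 'c', 'd', 'e']
'c': index 2 in ['b', 'a', 'c', 'd', 'e'] -> ['c', 'b', 'a', 'd', 'e']
'a': index 2 in ['c', 'b', 'a', 'd', 'e'] -> ['a', 'c', 'b', 'd', 'e']
'b': index 2 in ['a', 'c', 'b', 'd', 'e'] -> ['b', 'a', 'c', 'd', 'e']
'e': index 4 in ['b', 'a', 'c', 'd', 'e'] -> ['e', 'b', 'a', 'c', 'd']
'e': index 0 in ['e', 'b', 'a', 'c', 'd'] -> ['e', 'b', 'a', 'c', 'd']
'd': index 4 in ['e', 'b', 'a', 'c', 'd'] -> ['d', 'e', 'b', 'a', 'c']
'd': index 0 in ['d', 'e', 'b', 'a', 'c'] -> ['d', 'e', 'b', 'a', 'c']
'b': index 2 in ['d', 'e', 'b', 'a', 'c'] -> ['b', 'd', 'e', 'a', 'c']
'a': index 3 in ['b', 'd', 'e', 'a', 'c'] -> ['a', 'b', 'd', 'e', 'c']
'e': index 3 in ['a', 'b', 'd', 'e', 'c'] -> ['e', 'a', 'b', 'd', 'c']
'd': index 3 in ['e', 'a', 'b', 'd', 'c'] -> ['d', 'e', 'a', 'b', 'c']


Output: [1, 2, 2, 2, 4, 0, 4, 0, 2, 3, 3, 3]


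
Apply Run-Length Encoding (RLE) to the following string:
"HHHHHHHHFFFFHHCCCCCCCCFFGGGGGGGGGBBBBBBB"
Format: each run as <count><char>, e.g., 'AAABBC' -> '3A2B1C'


Scanning runs left to right:
  i=0: run of 'H' x 8 -> '8H'
  i=8: run of 'F' x 4 -> '4F'
  i=12: run of 'H' x 2 -> '2H'
  i=14: run of 'C' x 8 -> '8C'
  i=22: run of 'F' x 2 -> '2F'
  i=24: run of 'G' x 9 -> '9G'
  i=33: run of 'B' x 7 -> '7B'

RLE = 8H4F2H8C2F9G7B


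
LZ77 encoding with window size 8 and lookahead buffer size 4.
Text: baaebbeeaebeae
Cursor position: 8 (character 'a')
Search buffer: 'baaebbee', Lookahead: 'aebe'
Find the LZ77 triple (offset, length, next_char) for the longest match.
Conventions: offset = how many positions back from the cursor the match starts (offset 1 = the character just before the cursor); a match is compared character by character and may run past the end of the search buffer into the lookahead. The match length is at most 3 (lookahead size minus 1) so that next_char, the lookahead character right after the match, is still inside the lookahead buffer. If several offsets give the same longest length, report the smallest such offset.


Try each offset into the search buffer:
  offset=1 (pos 7, char 'e'): match length 0
  offset=2 (pos 6, char 'e'): match length 0
  offset=3 (pos 5, char 'b'): match length 0
  offset=4 (pos 4, char 'b'): match length 0
  offset=5 (pos 3, char 'e'): match length 0
  offset=6 (pos 2, char 'a'): match length 3
  offset=7 (pos 1, char 'a'): match length 1
  offset=8 (pos 0, char 'b'): match length 0
Longest match has length 3 at offset 6.
next_char = character at position 8 + 3 = 11 -> 'e'

Best match: offset=6, length=3 (matching 'aeb' starting at position 2)
LZ77 triple: (6, 3, 'e')


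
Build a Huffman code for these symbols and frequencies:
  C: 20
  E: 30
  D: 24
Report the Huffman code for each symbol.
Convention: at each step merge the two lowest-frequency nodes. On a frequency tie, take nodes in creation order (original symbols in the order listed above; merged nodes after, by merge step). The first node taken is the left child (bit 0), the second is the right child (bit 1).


Huffman tree construction:
Step 1: Merge C(20) + D(24) = 44
Step 2: Merge E(30) + (C+D)(44) = 74
Read each symbol's code off the tree from the root (left child = 0, right child = 1).

Codes:
  C: 10 (length 2)
  E: 0 (length 1)
  D: 11 (length 2)
Average code length: 118/74 = 1.5946 bits/symbol


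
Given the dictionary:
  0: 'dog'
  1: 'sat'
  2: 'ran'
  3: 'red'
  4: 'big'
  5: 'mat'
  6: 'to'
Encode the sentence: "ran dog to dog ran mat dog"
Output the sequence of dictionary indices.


Look up each word in the dictionary:
  'ran' -> 2
  'dog' -> 0
  'to' -> 6
  'dog' -> 0
  'ran' -> 2
  'mat' -> 5
  'dog' -> 0

Encoded: [2, 0, 6, 0, 2, 5, 0]


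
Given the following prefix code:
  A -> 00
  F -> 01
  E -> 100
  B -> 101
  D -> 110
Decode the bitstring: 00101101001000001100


Decoding step by step:
Bits 00 -> A
Bits 101 -> B
Bits 101 -> B
Bits 00 -> A
Bits 100 -> E
Bits 00 -> A
Bits 01 -> F
Bits 100 -> E


Decoded message: ABBAEAFE


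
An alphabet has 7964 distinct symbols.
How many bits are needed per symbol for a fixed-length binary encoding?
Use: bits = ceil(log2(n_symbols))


log2(7964) = 12.9593
Bracket: 2^12 = 4096 < 7964 <= 2^13 = 8192
So ceil(log2(7964)) = 13

bits = ceil(log2(7964)) = ceil(12.9593) = 13 bits


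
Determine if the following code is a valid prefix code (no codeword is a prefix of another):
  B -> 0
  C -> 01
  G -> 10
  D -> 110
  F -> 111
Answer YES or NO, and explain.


Checking each pair (does one codeword prefix another?):
  B='0' vs C='01': prefix -- VIOLATION

NO -- this is NOT a valid prefix code. B (0) is a prefix of C (01).


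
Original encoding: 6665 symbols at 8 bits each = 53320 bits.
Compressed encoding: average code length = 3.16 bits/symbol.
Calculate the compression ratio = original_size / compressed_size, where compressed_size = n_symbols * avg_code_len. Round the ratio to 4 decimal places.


original_size = n_symbols * orig_bits = 6665 * 8 = 53320 bits
compressed_size = n_symbols * avg_code_len = 6665 * 3.16 = 21061.4 bits
ratio = original_size / compressed_size = 53320 / 21061.4 = 2.5316

Compression ratio = 2.5316


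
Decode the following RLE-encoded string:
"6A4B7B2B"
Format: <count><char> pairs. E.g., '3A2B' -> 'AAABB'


Expanding each <count><char> pair:
  6A -> 'AAAAAA'
  4B -> 'BBBB'
  7B -> 'BBBBBBB'
  2B -> 'BB'

Decoded = AAAAAABBBBBBBBBBBBB


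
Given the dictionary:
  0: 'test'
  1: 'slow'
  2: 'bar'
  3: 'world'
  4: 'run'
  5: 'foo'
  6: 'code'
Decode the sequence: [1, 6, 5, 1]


Look up each index in the dictionary:
  1 -> 'slow'
  6 -> 'code'
  5 -> 'foo'
  1 -> 'slow'

Decoded: "slow code foo slow"


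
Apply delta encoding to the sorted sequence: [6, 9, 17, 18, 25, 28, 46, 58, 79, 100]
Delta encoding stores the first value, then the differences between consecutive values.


First value: 6
Deltas:
  9 - 6 = 3
  17 - 9 = 8
  18 - 17 = 1
  25 - 18 = 7
  28 - 25 = 3
  46 - 28 = 18
  58 - 46 = 12
  79 - 58 = 21
  100 - 79 = 21


Delta encoded: [6, 3, 8, 1, 7, 3, 18, 12, 21, 21]


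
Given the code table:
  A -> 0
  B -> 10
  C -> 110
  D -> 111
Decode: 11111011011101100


Decoding:
111 -> D
110 -> C
110 -> C
111 -> D
0 -> A
110 -> C
0 -> A


Result: DCCDACA


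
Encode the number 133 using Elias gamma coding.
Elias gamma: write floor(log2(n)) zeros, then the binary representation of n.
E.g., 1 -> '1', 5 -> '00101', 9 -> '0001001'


num_bits = floor(log2(133)) + 1 = 8
leading_zeros = num_bits - 1 = 7
binary(133) = 10000101

Elias gamma(133) = '0000000' + '10000101' = 000000010000101 (15 bits)


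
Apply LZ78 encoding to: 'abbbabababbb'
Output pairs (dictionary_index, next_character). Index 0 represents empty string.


LZ78 encoding steps:
Dictionary: {0: ''}
Step 1: w='' (idx 0), next='a' -> output (0, 'a'), add 'a' as idx 1
Step 2: w='' (idx 0), next='b' -> output (0, 'b'), add 'b' as idx 2
Step 3: w='b' (idx 2), next='b' -> output (2, 'b'), add 'bb' as idx 3
Step 4: w='a' (idx 1), next='b' -> output (1, 'b'), add 'ab' as idx 4
Step 5: w='ab' (idx 4), next='a' -> output (4, 'a'), add 'aba' as idx 5
Step 6: w='bb' (idx 3), next='b' -> output (3, 'b'), add 'bbb' as idx 6


Encoded: [(0, 'a'), (0, 'b'), (2, 'b'), (1, 'b'), (4, 'a'), (3, 'b')]


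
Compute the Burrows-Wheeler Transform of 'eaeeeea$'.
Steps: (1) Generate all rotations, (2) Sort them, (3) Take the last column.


Rotations (sorted):
  0: $eaeeeea -> last char: a
  1: a$eaeeee -> last char: e
  2: aeeeea$e -> last char: e
  3: ea$eaeee -> last char: e
  4: eaeeeea$ -> last char: $
  5: eea$eaee -> last char: e
  6: eeea$eae -> last char: e
  7: eeeea$ea -> last char: a


BWT = aeee$eea


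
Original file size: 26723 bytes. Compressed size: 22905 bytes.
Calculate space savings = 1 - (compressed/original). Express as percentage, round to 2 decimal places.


ratio = compressed/original = 22905/26723 = 0.857127
savings = 1 - ratio = 1 - 0.857127 = 0.142873
as a percentage: 0.142873 * 100 = 14.29%

Space savings = 1 - 22905/26723 = 14.29%


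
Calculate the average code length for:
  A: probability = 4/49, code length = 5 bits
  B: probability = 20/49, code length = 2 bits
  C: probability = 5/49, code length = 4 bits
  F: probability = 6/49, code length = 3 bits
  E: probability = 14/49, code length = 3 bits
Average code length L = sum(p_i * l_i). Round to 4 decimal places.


Weighted contributions p_i * l_i:
  A: (4/49) * 5 = 20/49
  B: (20/49) * 2 = 40/49
  C: (5/49) * 4 = 20/49
  F: (6/49) * 3 = 18/49
  E: (14/49) * 3 = 42/49
Sum = (20 + 40 + 20 + 18 + 42)/49 = 140/49

L = 140/49 = 2.8571 bits/symbol
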